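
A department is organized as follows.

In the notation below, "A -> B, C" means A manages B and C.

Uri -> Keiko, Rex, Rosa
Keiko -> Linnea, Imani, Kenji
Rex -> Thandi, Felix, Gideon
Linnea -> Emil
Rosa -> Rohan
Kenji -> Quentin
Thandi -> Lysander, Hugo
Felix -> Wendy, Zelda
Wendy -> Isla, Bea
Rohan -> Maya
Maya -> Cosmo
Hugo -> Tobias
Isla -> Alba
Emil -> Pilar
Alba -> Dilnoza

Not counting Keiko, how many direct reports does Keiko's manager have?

Keiko reports to Uri. Uri's other direct reports are Rex, Rosa — 2 peers.

2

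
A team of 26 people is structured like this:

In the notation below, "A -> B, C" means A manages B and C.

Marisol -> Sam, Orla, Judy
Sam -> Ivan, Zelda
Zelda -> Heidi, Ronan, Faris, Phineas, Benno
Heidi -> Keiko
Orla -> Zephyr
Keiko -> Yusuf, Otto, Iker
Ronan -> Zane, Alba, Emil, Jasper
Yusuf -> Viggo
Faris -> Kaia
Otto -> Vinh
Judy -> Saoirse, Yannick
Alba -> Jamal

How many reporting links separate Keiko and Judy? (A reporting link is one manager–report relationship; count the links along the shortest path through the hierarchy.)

Keiko is 4 levels below Marisol, and Judy is 1 level below Marisol (their lowest common manager). The shortest path runs up from Keiko to Marisol and back down to Judy: 4 + 1 = 5 links.

5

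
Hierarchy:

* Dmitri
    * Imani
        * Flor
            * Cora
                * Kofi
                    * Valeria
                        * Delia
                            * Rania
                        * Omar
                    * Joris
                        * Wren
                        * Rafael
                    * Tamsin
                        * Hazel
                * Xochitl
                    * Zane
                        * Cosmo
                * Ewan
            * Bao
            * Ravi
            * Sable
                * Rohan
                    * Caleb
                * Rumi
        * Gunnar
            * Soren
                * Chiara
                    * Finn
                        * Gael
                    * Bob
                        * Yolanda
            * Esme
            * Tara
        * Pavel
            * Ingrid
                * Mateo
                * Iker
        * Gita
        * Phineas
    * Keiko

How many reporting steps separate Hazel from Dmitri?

Chain from Hazel up to Dmitri: Hazel → Tamsin → Kofi → Cora → Flor → Imani → Dmitri. That is 6 steps up, so Hazel is 6 levels below Dmitri.

6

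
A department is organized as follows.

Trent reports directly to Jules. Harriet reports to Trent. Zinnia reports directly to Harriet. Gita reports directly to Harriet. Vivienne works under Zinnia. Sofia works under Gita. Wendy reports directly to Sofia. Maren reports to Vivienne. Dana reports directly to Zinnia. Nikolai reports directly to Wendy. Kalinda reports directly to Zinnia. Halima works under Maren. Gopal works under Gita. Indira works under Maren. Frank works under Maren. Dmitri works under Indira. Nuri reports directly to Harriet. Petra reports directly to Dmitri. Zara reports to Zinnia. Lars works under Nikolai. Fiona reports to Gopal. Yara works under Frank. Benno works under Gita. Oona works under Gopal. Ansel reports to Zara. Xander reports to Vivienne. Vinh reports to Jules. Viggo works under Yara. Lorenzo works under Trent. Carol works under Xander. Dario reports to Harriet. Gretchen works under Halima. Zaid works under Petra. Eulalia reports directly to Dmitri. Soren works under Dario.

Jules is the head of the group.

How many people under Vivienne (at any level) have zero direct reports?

The people in Vivienne's organization with no one reporting to them are Carol, Viggo, Eulalia, Zaid, Gretchen. That is 5.

5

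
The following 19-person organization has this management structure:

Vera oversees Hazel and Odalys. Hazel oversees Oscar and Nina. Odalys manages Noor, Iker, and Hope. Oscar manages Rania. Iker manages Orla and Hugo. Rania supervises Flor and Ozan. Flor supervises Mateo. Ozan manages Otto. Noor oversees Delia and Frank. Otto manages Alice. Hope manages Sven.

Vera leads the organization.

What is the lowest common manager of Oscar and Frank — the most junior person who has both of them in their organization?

Vera

Oscar's chain of managers is Hazel, Vera. Frank's chain of managers is Noor, Odalys, Vera. The first manager that appears in both chains is Vera.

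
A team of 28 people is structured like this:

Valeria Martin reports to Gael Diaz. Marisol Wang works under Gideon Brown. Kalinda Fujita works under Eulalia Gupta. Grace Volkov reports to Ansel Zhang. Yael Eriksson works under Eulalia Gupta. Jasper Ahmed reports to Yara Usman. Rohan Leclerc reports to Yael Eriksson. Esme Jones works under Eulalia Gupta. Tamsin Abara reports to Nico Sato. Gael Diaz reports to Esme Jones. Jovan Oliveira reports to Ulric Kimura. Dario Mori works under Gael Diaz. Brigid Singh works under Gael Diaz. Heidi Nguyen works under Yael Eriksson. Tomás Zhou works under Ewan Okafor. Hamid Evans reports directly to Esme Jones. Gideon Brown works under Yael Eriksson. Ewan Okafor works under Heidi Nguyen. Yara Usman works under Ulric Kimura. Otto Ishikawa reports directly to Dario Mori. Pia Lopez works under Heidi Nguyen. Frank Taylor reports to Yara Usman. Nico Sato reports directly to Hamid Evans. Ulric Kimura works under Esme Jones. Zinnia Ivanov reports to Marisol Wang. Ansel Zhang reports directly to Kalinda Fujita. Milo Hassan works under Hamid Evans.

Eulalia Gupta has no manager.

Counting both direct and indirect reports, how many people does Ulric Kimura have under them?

4

Ulric Kimura directly manages Jovan Oliveira, Yara Usman. Jovan Oliveira has no reports. Under Yara Usman: Jasper Ahmed, Frank Taylor (2). So Ulric Kimura's organization is 2 direct reports plus everyone under them: 1 + 3 = 4.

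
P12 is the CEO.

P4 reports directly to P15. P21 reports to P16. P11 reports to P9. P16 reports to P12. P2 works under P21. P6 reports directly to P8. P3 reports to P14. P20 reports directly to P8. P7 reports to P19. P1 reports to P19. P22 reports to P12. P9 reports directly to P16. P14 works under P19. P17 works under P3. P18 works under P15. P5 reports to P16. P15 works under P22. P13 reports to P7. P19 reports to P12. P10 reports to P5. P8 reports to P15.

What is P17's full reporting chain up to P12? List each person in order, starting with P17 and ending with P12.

P17 reports to P3. P3 reports to P14. P14 reports to P19. P19 reports to P12. P12 is at the top.

P17 -> P3 -> P14 -> P19 -> P12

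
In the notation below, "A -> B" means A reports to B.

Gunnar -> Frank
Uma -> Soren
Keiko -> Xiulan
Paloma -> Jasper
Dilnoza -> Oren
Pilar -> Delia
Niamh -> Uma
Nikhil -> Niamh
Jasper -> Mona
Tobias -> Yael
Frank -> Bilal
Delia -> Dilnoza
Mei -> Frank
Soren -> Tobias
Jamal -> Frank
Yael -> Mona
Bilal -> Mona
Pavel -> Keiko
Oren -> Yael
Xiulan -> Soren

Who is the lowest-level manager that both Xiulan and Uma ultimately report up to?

Xiulan's chain of managers is Soren, Tobias, Yael, Mona. Uma's chain of managers is Soren, Tobias, Yael, Mona. The first manager that appears in both chains is Soren.

Soren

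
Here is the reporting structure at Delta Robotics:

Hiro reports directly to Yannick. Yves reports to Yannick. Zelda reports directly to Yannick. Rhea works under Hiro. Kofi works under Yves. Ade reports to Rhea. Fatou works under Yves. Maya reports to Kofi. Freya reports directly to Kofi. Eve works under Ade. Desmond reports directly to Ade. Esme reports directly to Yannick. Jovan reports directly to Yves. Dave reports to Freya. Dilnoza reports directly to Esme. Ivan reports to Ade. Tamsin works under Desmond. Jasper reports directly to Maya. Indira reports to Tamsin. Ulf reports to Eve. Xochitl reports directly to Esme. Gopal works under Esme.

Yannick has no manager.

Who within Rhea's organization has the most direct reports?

Ade

Direct-report counts within Rhea's organization: Rhea has 1; Ade has 3; Desmond has 1; Tamsin has 1; Eve has 1. The largest is 3, held by Ade.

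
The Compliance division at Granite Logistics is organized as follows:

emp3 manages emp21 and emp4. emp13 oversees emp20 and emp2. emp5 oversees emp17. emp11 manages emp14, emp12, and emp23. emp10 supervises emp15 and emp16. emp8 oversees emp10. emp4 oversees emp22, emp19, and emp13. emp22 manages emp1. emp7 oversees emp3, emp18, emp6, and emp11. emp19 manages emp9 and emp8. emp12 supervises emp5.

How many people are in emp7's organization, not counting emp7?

emp7 directly manages emp3, emp18, emp6, emp11. Under emp3: emp21, emp4, emp22, emp1, emp13, emp2, emp20, emp19, emp8, emp10, emp15, emp16, emp9 (13). emp18 has no reports. emp6 has no reports. Under emp11: emp23, emp12, emp5, emp17, emp14 (5). So emp7's organization is 4 direct reports plus everyone under them: 14 + 1 + 1 + 6 = 22.

22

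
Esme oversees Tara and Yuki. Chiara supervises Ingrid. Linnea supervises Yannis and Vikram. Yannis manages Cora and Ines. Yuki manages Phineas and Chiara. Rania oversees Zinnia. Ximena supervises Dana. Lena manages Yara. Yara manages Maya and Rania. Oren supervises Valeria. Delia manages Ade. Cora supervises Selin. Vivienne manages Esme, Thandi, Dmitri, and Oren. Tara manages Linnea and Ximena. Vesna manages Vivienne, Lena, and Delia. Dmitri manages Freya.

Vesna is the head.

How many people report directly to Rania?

Rania directly manages Zinnia. That is 1 direct report.

1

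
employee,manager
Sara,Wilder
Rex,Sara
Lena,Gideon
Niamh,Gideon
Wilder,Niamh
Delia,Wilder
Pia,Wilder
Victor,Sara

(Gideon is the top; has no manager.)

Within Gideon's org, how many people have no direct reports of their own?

The people in Gideon's organization with no one reporting to them are Lena, Delia, Pia, Victor, Rex. That is 5.

5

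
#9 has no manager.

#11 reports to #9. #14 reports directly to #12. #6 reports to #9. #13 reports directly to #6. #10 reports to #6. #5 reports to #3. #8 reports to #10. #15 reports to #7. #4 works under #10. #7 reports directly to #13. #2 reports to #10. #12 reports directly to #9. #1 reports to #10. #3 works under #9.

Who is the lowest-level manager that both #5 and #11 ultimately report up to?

#5's chain of managers is #3, #9. #11's chain of managers is #9. The first manager that appears in both chains is #9.

#9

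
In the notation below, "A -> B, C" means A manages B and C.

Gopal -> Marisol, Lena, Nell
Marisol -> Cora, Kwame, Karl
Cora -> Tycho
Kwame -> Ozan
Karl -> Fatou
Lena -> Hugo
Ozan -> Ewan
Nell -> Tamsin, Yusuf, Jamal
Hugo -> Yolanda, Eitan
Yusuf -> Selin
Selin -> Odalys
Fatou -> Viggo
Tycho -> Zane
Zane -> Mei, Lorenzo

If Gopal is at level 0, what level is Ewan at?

4

Chain from Ewan up to Gopal: Ewan → Ozan → Kwame → Marisol → Gopal. That is 4 steps up, so Ewan is 4 levels below Gopal.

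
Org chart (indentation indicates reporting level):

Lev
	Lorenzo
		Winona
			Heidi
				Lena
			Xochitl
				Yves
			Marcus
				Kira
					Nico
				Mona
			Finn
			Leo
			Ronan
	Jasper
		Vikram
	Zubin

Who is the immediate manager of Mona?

Marcus

Mona reports directly to Marcus.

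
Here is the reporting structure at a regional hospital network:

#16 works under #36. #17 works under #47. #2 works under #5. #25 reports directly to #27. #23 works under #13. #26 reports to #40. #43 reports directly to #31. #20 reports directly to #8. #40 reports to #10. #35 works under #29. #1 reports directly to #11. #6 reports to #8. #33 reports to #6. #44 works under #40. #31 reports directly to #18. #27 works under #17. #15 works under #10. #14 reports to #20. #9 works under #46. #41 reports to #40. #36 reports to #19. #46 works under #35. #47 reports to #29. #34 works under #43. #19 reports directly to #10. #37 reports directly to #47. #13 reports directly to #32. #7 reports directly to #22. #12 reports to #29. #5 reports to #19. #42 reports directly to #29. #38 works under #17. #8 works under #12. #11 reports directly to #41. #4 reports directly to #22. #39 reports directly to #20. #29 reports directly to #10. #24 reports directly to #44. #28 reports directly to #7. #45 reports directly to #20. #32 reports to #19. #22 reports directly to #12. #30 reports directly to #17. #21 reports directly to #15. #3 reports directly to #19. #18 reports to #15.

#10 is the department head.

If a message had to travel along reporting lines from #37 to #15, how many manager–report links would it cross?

#37 is 3 levels below #10, and #15 is 1 level below #10 (their lowest common manager). The shortest path runs up from #37 to #10 and back down to #15: 3 + 1 = 4 links.

4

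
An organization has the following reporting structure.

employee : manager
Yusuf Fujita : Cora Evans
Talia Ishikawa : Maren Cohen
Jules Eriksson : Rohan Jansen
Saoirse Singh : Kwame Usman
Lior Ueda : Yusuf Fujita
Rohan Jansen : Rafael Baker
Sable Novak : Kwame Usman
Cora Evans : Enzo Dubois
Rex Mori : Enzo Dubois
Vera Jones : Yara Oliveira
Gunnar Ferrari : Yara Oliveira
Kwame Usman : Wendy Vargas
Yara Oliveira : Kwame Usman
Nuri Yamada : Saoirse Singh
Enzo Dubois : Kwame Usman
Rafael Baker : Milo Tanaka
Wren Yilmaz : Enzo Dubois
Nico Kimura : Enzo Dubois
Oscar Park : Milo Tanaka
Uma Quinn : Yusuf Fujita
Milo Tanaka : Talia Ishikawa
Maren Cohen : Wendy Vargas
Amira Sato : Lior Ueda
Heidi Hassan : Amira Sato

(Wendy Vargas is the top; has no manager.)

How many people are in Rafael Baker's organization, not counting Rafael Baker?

2

Rafael Baker directly manages Rohan Jansen. Under Rohan Jansen: Jules Eriksson (1). That's 2 in total.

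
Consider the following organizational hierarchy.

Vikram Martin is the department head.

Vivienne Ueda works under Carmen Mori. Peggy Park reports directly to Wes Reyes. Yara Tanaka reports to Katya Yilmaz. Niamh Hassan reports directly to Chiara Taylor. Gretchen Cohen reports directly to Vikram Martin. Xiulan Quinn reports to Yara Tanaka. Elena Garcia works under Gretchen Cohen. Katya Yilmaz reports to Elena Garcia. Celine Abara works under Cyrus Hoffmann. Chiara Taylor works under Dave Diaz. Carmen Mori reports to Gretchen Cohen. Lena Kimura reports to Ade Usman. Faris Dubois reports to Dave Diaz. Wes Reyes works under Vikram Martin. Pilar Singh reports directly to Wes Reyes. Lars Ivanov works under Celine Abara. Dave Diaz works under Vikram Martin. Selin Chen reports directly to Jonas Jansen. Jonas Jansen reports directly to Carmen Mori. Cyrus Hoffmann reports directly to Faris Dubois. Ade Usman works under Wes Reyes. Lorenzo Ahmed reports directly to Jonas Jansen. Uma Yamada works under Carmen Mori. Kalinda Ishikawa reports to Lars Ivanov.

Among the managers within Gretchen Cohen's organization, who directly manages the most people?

Direct-report counts within Gretchen Cohen's organization: Gretchen Cohen has 2; Carmen Mori has 3; Jonas Jansen has 2; Elena Garcia has 1; Katya Yilmaz has 1; Yara Tanaka has 1. The largest is 3, held by Carmen Mori.

Carmen Mori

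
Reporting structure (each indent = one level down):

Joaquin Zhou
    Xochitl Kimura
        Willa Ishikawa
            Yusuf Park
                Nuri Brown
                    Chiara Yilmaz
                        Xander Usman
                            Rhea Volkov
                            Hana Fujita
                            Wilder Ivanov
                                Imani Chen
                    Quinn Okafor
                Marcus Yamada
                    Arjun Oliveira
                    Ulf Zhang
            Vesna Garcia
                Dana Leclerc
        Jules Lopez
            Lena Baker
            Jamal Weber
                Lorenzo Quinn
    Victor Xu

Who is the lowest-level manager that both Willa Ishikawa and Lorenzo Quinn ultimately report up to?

Xochitl Kimura

Willa Ishikawa's chain of managers is Xochitl Kimura, Joaquin Zhou. Lorenzo Quinn's chain of managers is Jamal Weber, Jules Lopez, Xochitl Kimura, Joaquin Zhou. The first manager that appears in both chains is Xochitl Kimura.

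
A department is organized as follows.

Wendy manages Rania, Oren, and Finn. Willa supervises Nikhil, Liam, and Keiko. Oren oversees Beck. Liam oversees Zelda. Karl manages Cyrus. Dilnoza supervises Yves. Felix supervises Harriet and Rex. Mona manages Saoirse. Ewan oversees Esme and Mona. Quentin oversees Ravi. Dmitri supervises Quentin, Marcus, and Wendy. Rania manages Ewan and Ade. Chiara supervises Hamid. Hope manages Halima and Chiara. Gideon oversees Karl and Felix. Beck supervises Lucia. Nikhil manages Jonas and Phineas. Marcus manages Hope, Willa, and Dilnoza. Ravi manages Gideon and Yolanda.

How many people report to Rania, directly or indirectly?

Rania directly manages Ewan, Ade. Under Ewan: Esme, Mona, Saoirse (3). Ade has no reports. So Rania's organization is 2 direct reports plus everyone under them: 4 + 1 = 5.

5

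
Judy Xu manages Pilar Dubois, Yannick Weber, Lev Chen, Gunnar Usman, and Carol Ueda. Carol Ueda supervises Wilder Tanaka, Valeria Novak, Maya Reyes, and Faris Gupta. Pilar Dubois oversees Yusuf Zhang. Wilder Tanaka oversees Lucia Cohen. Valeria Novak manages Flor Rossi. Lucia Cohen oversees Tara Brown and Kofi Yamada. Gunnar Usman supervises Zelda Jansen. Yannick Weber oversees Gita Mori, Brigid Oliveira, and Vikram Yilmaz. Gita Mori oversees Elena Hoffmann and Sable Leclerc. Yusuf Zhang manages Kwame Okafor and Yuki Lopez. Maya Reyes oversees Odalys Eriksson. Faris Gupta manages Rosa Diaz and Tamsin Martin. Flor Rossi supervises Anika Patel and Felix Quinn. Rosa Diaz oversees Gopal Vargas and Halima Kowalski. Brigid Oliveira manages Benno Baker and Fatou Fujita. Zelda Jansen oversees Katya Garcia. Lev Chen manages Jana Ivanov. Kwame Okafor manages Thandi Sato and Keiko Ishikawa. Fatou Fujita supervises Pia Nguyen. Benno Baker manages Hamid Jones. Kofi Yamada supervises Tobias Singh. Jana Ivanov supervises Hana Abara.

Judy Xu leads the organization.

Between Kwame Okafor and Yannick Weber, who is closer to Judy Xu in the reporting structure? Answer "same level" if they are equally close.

Yannick Weber

Kwame Okafor is 3 levels below Judy Xu; Yannick Weber is 1. Yannick Weber is higher.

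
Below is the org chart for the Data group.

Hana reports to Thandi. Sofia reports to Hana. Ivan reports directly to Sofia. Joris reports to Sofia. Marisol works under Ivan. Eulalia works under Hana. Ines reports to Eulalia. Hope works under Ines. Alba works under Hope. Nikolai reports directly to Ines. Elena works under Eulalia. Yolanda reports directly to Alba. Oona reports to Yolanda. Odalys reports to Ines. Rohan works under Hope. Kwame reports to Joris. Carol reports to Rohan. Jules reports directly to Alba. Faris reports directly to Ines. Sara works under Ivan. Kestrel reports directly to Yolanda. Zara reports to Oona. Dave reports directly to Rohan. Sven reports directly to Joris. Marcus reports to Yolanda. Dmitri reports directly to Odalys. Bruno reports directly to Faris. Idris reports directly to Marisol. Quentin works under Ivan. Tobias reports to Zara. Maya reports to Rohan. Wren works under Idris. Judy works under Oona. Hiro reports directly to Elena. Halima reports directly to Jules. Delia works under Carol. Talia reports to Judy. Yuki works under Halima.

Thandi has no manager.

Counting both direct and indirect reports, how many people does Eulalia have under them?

26

Eulalia directly manages Ines, Elena. Under Ines: Faris, Bruno, Odalys, Dmitri, Nikolai, Hope, Rohan, Maya, Dave, Carol, Delia, Alba, Jules, Halima, Yuki, Yolanda, Marcus, Kestrel, Oona, Judy, Talia, Zara, Tobias (23). Under Elena: Hiro (1). So Eulalia's organization is 2 direct reports plus everyone under them: 24 + 2 = 26.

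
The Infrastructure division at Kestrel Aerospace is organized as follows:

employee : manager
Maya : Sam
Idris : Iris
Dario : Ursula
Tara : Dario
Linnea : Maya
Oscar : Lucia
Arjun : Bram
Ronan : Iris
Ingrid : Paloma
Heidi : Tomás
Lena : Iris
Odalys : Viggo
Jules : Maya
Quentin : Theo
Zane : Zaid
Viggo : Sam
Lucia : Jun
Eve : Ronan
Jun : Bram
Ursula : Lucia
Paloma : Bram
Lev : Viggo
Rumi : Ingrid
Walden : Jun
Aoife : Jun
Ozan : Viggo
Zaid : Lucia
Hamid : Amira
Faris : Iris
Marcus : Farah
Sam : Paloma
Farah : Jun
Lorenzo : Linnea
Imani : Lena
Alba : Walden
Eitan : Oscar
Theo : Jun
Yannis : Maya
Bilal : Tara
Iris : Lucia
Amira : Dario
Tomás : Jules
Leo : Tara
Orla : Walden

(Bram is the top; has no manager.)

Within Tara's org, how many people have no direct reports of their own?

The people in Tara's organization with no one reporting to them are Leo, Bilal. That is 2.

2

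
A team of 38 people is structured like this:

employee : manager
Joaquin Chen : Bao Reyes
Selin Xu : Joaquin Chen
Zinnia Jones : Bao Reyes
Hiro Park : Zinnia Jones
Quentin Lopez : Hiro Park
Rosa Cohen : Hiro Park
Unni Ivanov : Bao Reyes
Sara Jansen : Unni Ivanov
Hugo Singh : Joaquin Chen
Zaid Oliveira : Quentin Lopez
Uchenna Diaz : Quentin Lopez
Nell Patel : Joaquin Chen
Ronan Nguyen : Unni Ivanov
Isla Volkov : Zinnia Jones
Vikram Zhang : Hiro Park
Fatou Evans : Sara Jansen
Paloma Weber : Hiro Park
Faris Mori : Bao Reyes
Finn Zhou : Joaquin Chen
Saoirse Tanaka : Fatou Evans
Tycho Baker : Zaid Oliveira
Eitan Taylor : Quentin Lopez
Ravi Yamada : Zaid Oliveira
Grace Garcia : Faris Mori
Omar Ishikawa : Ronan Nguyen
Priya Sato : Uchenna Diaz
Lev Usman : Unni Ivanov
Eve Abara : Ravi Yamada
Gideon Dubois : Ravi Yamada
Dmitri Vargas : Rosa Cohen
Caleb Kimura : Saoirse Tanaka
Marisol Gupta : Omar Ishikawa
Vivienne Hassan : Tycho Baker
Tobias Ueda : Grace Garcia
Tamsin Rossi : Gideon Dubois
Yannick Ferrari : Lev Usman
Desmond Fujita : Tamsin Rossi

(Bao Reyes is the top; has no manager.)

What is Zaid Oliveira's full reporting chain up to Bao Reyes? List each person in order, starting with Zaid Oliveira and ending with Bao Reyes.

Zaid Oliveira reports to Quentin Lopez. Quentin Lopez reports to Hiro Park. Hiro Park reports to Zinnia Jones. Zinnia Jones reports to Bao Reyes. Bao Reyes is at the top.

Zaid Oliveira -> Quentin Lopez -> Hiro Park -> Zinnia Jones -> Bao Reyes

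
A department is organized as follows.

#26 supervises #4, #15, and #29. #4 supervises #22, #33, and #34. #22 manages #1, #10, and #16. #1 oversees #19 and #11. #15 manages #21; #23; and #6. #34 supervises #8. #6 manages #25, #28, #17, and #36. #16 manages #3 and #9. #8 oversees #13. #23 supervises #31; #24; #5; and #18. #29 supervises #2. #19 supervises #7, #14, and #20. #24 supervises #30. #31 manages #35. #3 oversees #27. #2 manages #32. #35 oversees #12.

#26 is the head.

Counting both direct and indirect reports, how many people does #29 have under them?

#29 directly manages #2. Under #2: #32 (1). That's 2 in total.

2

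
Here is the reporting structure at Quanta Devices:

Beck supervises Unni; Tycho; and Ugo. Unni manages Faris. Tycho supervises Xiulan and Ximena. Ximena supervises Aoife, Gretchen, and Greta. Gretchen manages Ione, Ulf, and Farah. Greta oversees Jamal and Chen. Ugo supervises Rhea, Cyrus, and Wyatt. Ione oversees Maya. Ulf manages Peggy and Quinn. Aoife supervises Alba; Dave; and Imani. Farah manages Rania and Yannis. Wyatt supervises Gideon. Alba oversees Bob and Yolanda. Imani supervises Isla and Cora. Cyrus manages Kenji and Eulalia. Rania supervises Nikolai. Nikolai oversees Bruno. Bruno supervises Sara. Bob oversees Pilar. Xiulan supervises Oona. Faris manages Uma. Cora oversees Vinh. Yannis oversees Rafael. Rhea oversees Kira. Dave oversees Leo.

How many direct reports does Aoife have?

3

Aoife directly manages Alba, Imani, Dave. That is 3 direct reports.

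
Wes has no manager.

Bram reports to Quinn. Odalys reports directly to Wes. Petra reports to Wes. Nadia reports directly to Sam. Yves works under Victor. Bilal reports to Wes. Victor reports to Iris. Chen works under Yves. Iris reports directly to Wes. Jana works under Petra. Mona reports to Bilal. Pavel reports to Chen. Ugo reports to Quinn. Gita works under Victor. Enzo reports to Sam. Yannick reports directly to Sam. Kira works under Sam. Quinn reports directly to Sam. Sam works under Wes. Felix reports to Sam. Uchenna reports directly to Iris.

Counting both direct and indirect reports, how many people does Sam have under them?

8

Sam directly manages Quinn, Nadia, Enzo, Kira, Yannick, Felix. Under Quinn: Bram, Ugo (2). Nadia has no reports. Enzo has no reports. Kira has no reports. Yannick has no reports. Felix has no reports. So Sam's organization is 6 direct reports plus everyone under them: 3 + 1 + 1 + 1 + 1 + 1 = 8.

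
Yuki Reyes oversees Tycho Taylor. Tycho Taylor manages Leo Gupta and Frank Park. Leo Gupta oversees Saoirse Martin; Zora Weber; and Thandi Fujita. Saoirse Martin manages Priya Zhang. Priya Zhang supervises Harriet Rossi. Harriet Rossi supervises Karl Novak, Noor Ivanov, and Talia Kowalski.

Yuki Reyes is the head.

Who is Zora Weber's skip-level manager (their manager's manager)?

Tycho Taylor

Zora Weber reports to Leo Gupta, and Leo Gupta reports to Tycho Taylor. So Zora Weber's skip-level manager is Tycho Taylor.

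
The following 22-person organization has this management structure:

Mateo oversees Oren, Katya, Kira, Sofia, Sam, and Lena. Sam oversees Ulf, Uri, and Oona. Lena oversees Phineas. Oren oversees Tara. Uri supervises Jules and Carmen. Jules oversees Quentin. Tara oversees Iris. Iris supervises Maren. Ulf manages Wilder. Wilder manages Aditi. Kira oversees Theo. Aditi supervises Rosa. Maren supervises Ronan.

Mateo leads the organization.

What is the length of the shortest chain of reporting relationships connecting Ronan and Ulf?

Ronan is 5 levels below Mateo, and Ulf is 2 levels below Mateo (their lowest common manager). The shortest path runs up from Ronan to Mateo and back down to Ulf: 5 + 2 = 7 links.

7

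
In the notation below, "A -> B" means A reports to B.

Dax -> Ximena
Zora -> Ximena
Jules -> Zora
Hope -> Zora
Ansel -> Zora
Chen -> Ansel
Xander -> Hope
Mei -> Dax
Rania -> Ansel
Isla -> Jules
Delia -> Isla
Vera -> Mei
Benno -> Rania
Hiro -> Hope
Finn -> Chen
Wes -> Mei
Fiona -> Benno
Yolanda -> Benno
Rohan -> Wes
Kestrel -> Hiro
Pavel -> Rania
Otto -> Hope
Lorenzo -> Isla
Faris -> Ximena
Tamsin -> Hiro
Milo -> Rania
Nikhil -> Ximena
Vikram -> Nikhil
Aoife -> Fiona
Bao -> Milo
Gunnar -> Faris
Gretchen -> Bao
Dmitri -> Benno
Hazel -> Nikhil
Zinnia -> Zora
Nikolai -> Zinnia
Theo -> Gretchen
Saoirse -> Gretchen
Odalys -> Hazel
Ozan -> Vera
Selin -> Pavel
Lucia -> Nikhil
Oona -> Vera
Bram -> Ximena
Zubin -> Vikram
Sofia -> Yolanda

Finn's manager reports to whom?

Finn reports to Chen, and Chen reports to Ansel. So Finn's skip-level manager is Ansel.

Ansel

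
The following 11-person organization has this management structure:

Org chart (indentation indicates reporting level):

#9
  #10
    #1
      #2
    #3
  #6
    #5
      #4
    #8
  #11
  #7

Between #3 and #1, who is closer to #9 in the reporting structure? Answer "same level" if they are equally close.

same level

Both #3 and #1 are 2 levels below #9.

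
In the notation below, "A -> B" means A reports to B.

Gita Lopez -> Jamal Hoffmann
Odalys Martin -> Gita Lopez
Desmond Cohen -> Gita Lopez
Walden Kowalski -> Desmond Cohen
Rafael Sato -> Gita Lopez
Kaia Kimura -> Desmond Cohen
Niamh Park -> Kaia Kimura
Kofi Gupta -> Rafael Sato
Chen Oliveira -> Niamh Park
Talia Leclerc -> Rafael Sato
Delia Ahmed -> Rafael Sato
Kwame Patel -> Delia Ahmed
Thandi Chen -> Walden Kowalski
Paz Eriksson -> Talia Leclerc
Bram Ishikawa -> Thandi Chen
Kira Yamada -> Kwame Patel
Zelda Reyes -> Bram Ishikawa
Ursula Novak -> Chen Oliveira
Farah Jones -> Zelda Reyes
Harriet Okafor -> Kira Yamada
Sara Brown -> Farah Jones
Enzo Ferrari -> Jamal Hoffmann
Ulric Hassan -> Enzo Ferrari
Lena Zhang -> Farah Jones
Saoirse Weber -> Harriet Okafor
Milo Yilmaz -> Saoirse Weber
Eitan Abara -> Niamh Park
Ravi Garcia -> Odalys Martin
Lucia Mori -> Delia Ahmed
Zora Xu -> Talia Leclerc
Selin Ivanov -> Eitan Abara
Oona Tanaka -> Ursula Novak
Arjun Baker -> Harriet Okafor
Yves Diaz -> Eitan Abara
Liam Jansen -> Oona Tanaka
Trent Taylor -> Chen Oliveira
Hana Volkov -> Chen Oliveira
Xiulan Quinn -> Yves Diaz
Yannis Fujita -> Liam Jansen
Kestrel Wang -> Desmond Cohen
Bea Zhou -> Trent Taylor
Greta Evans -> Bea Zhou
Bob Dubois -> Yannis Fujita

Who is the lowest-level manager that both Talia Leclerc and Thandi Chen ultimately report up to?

Talia Leclerc's chain of managers is Rafael Sato, Gita Lopez, Jamal Hoffmann. Thandi Chen's chain of managers is Walden Kowalski, Desmond Cohen, Gita Lopez, Jamal Hoffmann. The first manager that appears in both chains is Gita Lopez.

Gita Lopez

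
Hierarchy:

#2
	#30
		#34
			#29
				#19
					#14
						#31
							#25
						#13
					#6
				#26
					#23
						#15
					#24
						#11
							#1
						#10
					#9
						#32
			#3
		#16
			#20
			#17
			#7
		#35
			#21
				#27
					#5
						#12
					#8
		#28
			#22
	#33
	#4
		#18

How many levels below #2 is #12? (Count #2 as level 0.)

6

Chain from #12 up to #2: #12 → #5 → #27 → #21 → #35 → #30 → #2. That is 6 steps up, so #12 is 6 levels below #2.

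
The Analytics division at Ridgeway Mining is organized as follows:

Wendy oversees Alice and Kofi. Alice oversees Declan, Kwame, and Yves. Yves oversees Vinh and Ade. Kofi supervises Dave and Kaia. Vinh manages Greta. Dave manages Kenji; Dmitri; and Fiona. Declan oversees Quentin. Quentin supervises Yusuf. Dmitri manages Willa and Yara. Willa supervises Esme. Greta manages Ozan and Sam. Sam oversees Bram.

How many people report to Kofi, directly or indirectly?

Kofi directly manages Dave, Kaia. Under Dave: Fiona, Dmitri, Yara, Willa, Esme, Kenji (6). Kaia has no reports. So Kofi's organization is 2 direct reports plus everyone under them: 7 + 1 = 8.

8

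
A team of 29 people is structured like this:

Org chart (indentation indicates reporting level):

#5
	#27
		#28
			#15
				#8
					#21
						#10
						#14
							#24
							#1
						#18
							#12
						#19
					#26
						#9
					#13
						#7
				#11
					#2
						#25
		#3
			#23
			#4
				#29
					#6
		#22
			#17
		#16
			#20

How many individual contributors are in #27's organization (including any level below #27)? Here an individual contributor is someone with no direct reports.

The people in #27's organization with no one reporting to them are #20, #17, #6, #23, #25, #7, #9, #19, #12, #1, #24, #10. That is 12.

12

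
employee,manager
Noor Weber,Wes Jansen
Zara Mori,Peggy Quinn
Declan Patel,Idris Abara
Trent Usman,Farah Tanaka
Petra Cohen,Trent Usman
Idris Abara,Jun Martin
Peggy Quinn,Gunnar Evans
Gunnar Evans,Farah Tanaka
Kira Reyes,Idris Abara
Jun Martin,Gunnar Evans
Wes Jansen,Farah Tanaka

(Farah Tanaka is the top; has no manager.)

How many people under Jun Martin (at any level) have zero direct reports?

The people in Jun Martin's organization with no one reporting to them are Kira Reyes, Declan Patel. That is 2.

2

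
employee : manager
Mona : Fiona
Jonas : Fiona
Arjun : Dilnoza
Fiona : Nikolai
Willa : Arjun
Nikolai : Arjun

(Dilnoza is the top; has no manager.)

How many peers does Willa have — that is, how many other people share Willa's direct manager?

1

Willa reports to Arjun. Arjun's other direct reports are Nikolai — 1 peer.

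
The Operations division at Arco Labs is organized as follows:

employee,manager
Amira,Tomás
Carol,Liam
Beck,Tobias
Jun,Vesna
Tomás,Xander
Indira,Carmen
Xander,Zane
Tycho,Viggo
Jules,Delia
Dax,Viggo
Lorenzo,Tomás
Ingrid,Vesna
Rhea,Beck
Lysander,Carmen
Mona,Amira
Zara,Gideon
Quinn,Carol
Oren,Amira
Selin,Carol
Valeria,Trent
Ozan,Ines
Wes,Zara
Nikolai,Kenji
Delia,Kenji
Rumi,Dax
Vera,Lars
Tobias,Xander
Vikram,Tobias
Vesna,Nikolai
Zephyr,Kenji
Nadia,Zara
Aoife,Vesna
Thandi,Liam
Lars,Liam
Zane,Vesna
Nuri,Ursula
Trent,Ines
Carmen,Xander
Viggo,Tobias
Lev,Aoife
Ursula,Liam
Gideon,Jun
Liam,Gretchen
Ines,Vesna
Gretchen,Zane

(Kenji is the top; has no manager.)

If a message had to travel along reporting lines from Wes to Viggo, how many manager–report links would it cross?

8

Wes is 4 levels below Vesna, and Viggo is 4 levels below Vesna (their lowest common manager). The shortest path runs up from Wes to Vesna and back down to Viggo: 4 + 4 = 8 links.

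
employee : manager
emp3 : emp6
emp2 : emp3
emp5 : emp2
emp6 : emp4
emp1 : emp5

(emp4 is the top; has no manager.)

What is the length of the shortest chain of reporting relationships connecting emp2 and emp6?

2

emp2 is in emp6's organization: the chain from emp2 up to emp6 is emp2 → emp3 → emp6, which is 2 links.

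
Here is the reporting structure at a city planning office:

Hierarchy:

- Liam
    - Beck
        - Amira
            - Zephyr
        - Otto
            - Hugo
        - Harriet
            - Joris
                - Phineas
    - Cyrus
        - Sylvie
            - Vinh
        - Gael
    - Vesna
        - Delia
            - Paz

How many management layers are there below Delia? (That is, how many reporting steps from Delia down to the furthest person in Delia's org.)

The longest chain under Delia runs Delia → Paz, which is 1 level below Delia.

1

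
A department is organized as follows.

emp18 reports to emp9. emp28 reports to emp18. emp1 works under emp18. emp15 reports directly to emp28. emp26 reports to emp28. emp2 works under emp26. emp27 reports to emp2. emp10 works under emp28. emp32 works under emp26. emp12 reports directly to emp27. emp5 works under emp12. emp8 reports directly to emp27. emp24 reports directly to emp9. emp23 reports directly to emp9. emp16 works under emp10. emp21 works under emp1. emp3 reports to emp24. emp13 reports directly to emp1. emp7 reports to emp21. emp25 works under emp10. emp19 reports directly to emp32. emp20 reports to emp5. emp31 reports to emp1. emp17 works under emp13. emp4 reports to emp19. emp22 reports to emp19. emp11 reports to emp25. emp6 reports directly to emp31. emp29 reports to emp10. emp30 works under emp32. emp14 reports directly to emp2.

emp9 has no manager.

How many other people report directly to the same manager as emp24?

2

emp24 reports to emp9. emp9's other direct reports are emp18, emp23 — 2 peers.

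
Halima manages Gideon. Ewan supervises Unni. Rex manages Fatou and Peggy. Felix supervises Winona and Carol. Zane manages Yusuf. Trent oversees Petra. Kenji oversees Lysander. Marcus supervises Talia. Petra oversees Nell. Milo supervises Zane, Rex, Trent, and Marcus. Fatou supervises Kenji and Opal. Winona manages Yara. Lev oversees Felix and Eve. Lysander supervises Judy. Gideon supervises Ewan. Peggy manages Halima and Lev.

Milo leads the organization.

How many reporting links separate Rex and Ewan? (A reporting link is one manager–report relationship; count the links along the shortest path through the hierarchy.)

4

Ewan is in Rex's organization: the chain from Ewan up to Rex is Ewan → Gideon → Halima → Peggy → Rex, which is 4 links.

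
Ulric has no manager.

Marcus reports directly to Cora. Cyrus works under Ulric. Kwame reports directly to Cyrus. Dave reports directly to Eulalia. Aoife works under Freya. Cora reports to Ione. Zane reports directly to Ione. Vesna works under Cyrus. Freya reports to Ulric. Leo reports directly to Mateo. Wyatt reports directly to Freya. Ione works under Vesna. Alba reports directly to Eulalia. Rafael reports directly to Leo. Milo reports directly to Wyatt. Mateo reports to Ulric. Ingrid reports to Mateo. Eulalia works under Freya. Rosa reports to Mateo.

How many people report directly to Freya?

3

Freya directly manages Wyatt, Aoife, Eulalia. That is 3 direct reports.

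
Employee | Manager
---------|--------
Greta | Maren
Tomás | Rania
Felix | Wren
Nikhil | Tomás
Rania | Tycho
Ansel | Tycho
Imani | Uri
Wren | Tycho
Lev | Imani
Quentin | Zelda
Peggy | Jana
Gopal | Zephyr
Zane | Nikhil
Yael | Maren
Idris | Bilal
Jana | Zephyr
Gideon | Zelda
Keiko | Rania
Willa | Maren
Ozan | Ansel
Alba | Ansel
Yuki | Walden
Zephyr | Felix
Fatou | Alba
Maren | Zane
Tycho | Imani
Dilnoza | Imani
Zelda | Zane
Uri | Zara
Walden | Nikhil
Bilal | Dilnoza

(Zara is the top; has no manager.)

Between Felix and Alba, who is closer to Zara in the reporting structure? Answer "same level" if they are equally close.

same level

Both Felix and Alba are 5 levels below Zara.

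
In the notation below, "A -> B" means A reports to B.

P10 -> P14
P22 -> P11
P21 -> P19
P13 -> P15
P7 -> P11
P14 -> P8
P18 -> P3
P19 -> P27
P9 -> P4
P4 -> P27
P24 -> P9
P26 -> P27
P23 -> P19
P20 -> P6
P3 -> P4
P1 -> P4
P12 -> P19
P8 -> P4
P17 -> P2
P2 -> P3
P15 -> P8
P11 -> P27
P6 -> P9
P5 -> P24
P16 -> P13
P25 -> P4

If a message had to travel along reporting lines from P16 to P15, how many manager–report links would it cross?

P16 is in P15's organization: the chain from P16 up to P15 is P16 → P13 → P15, which is 2 links.

2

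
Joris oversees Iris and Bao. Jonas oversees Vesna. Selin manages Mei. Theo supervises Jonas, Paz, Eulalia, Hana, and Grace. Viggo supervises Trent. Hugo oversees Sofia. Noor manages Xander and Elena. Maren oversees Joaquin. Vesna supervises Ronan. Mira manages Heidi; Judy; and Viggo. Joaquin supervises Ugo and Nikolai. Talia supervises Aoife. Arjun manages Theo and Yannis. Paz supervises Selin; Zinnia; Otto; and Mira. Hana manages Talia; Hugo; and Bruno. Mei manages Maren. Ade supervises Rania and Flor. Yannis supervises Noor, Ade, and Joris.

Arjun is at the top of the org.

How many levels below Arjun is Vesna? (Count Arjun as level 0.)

Chain from Vesna up to Arjun: Vesna → Jonas → Theo → Arjun. That is 3 steps up, so Vesna is 3 levels below Arjun.

3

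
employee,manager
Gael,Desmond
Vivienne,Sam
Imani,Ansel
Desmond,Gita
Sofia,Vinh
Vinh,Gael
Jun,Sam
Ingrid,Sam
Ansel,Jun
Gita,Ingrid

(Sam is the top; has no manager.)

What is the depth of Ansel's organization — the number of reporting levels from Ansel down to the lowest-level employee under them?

The longest chain under Ansel runs Ansel → Imani, which is 1 level below Ansel.

1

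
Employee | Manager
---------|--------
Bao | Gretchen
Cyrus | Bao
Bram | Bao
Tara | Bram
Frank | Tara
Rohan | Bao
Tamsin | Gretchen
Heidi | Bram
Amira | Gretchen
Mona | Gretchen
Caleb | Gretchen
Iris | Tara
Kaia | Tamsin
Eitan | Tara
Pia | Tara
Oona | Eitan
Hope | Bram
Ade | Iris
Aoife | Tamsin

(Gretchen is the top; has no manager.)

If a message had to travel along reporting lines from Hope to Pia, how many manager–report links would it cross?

Hope is 1 level below Bram, and Pia is 2 levels below Bram (their lowest common manager). The shortest path runs up from Hope to Bram and back down to Pia: 1 + 2 = 3 links.

3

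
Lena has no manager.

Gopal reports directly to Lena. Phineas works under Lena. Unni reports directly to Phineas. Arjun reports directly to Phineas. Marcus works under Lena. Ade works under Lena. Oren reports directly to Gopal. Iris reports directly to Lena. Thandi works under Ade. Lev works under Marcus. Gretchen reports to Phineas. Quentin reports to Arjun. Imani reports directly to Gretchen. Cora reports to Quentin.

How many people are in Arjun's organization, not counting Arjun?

2

Arjun directly manages Quentin. Under Quentin: Cora (1). That's 2 in total.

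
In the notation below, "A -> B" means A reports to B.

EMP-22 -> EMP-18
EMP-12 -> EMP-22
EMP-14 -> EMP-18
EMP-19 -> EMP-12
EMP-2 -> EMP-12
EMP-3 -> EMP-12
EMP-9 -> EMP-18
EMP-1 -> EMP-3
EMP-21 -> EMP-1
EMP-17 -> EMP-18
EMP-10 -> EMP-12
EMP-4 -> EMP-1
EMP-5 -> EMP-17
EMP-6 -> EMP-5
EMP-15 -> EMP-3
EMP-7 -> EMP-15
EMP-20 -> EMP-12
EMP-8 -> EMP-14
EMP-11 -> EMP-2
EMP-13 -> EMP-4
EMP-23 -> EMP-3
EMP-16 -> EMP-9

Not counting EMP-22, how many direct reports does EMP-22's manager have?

EMP-22 reports to EMP-18. EMP-18's other direct reports are EMP-14, EMP-9, EMP-17 — 3 peers.

3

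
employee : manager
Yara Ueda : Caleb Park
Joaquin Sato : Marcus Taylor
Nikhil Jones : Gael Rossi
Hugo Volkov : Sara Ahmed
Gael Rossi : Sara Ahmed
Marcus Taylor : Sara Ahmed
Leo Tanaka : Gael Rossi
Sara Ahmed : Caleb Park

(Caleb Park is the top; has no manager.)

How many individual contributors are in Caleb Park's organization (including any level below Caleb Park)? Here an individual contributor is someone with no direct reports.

5

The people in Caleb Park's organization with no one reporting to them are Yara Ueda, Hugo Volkov, Joaquin Sato, Nikhil Jones, Leo Tanaka. That is 5.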